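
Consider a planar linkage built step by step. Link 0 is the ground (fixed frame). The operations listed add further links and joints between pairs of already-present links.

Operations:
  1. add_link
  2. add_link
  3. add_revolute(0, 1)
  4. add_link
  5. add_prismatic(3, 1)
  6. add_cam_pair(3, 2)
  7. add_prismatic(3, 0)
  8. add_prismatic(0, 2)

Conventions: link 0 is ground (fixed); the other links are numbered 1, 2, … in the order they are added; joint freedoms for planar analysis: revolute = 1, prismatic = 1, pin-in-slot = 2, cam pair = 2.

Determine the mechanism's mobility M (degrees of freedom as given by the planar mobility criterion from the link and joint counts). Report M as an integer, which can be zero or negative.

(L,J1,J2)=(1,0,0); link0 fixed
link1: (2,0,0)
link2: (3,0,0)
R 0-1 [J1]: (3,1,0)
link3: (4,1,0)
P 3-1 [J1]: (4,2,0)
C 3-2 [J2]: (4,2,1)
P 3-0 [J1]: (4,3,1)
P 0-2 [J1]: (4,4,1)
Grübler: 3·3 − 2·4 − 1 = 0

M = 0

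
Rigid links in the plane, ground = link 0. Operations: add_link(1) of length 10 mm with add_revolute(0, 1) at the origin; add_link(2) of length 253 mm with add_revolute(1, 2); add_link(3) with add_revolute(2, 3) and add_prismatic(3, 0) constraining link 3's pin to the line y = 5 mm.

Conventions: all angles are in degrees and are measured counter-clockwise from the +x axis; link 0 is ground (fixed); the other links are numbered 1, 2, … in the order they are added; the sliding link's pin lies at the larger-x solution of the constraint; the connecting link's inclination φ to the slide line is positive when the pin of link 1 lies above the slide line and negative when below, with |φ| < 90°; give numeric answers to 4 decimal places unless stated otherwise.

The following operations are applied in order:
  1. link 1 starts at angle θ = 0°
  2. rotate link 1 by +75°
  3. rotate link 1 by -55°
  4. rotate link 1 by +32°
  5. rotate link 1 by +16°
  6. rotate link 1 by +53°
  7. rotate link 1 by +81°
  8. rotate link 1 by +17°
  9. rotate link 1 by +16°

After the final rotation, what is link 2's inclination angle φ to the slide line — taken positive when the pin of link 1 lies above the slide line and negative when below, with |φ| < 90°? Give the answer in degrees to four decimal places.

geometry: r = 10 mm, L = 253 mm, e = 5 mm; θ starts at 0°
rotate link 1 by +75°: θ ← 0° +75° = 75°
rotate link 1 by -55°: θ ← 75° -55° = 20°
rotate link 1 by +32°: θ ← 20° +32° = 52°
rotate link 1 by +16°: θ ← 52° +16° = 68°
rotate link 1 by +53°: θ ← 68° +53° = 121°
rotate link 1 by +81°: θ ← 121° +81° = 202°
rotate link 1 by +17°: θ ← 202° +17° = 219°
rotate link 1 by +16°: θ ← 219° +16° = 235°
h = r sin θ − e = -8.191520 − 5 = -13.191520
sin φ = h / L = -13.191520 / 253 = -0.05214040
φ = arcsin(-0.05214040) = -2.988780°

-2.9888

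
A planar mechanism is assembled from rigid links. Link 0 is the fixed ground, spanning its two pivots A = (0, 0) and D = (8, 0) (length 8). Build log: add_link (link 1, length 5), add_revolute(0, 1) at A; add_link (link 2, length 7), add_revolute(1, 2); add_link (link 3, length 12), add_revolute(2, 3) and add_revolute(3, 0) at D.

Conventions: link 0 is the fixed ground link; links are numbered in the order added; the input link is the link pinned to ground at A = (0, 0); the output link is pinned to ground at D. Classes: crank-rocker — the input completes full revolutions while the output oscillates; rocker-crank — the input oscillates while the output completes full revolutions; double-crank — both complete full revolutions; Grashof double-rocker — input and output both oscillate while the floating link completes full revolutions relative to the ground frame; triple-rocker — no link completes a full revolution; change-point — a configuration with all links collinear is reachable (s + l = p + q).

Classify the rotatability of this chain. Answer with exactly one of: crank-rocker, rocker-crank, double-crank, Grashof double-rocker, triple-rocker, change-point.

lengths: ground=8, input=5, coupler=7, output=12
sorted: s=5 (shortest), l=12 (longest), p+q=15
s + l = 17 vs p + q = 15
s + l > p + q → non-Grashof → no link fully rotates → triple-rocker

triple-rocker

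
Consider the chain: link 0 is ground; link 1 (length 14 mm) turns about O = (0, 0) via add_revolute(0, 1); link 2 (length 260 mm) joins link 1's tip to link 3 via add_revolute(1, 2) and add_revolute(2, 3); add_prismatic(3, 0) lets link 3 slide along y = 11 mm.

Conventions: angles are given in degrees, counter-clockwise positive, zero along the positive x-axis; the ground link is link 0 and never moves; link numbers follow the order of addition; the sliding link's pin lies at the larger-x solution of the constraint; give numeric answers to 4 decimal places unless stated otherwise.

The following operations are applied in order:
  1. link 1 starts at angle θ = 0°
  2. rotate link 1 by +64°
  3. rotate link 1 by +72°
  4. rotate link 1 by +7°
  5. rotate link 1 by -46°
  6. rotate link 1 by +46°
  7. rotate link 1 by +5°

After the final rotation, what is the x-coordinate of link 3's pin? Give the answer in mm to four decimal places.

geometry: r = 14 mm, L = 260 mm, e = 11 mm; θ starts at 0°
rotate link 1 by +64°: θ ← 0° +64° = 64°
rotate link 1 by +72°: θ ← 64° +72° = 136°
rotate link 1 by +7°: θ ← 136° +7° = 143°
rotate link 1 by -46°: θ ← 143° -46° = 97°
rotate link 1 by +46°: θ ← 97° +46° = 143°
rotate link 1 by +5°: θ ← 143° +5° = 148°
crank pin P = (r cos θ, r sin θ) = (-11.872673, 7.418870)
h = r sin θ − e = 7.418870 − 11 = -3.581130
x = r cos θ + √(L² − h²) = -11.872673 + 259.975336 = 248.102663

248.1027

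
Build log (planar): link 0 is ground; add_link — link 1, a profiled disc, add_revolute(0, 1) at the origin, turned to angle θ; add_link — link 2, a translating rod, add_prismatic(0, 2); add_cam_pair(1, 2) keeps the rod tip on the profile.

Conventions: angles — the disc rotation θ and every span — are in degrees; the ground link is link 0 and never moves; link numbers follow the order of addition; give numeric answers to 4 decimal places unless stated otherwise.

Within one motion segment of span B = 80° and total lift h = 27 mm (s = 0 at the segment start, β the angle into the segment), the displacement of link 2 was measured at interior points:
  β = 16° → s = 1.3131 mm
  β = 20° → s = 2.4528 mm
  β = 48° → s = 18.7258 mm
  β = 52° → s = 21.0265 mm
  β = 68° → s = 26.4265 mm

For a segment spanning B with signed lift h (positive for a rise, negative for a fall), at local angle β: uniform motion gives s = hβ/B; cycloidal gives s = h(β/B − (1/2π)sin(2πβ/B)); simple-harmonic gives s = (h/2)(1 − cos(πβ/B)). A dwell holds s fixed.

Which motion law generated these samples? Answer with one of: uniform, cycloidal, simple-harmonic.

candidates at β/B = r: uniform s = h·r (linear in β); cycloidal s = h·(r − sin(2πr)/(2π)); simple-harmonic s = (h/2)(1 − cos(πr))
β=16°: printed 1.3131 | uniform 5.4000, cycloidal 1.3131, simple-harmonic 2.5783
β=20°: printed 2.4528 | uniform 6.7500, cycloidal 2.4528, simple-harmonic 3.9541
β=48°: printed 18.7258 | uniform 16.2000, cycloidal 18.7258, simple-harmonic 17.6717
β=52°: printed 21.0265 | uniform 17.5500, cycloidal 21.0265, simple-harmonic 19.6289
β=68°: printed 26.4265 | uniform 22.9500, cycloidal 26.4265, simple-harmonic 25.5286
only one law matches every sample → cycloidal

cycloidal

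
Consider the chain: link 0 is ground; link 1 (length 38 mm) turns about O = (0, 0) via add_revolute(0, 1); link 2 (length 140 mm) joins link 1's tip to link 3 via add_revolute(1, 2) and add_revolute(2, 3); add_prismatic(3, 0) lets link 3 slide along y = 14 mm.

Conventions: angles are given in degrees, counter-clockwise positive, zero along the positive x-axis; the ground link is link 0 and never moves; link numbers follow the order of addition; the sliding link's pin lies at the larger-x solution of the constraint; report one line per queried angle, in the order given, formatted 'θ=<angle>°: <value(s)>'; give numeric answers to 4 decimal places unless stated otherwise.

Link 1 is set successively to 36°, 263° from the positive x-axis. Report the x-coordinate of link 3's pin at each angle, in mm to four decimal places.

geometry: r = 38 mm, L = 140 mm, e = 14 mm
θ=36°: crank pin P = (r cos θ, r sin θ) = (30.742646, 22.335840)
θ=36°: h = r sin θ − e = 22.335840 − 14 = 8.335840
θ=36°: x = r cos θ + √(L² − h²) = 30.742646 + 139.751615 = 170.494260
θ=263°: crank pin P = (r cos θ, r sin θ) = (-4.631035, -37.716754)
θ=263°: h = r sin θ − e = -37.716754 − 14 = -51.716754
θ=263°: x = r cos θ + √(L² − h²) = -4.631035 + 130.097569 = 125.466534

θ=36°: 170.4943
θ=263°: 125.4665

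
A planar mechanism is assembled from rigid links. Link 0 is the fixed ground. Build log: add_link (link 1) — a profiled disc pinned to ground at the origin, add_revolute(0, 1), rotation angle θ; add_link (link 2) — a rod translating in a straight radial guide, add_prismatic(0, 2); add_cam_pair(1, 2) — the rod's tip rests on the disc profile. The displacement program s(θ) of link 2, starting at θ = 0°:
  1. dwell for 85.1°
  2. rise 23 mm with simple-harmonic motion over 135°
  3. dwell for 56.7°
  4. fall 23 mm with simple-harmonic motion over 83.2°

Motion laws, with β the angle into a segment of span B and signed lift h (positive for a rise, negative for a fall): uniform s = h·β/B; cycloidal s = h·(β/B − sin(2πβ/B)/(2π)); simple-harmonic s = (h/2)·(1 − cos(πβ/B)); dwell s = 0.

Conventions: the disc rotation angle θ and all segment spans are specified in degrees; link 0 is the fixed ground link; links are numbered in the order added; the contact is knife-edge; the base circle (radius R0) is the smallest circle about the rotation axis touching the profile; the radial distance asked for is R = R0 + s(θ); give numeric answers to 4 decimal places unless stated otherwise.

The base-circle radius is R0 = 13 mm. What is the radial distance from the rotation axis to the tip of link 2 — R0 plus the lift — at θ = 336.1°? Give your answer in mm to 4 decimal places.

seg 1 [0°–85.1°] dwell: s stays 0.0000
seg 2 [85.1°–220.1°] simple-harmonic, h=23: full span → s += 23 → s = 23.0000
seg 3 [220.1°–276.8°] dwell: s stays 23.0000
seg 4 [276.8°–360°] simple-harmonic, h=-23: θ=336.1° here. β=59.3, B=83.2. -23/2·(1 − cos(π·0.7127)) = -18.6264 → s = 4.3736
R = R0 + s = 13 + 4.3736 = 17.3736

17.3736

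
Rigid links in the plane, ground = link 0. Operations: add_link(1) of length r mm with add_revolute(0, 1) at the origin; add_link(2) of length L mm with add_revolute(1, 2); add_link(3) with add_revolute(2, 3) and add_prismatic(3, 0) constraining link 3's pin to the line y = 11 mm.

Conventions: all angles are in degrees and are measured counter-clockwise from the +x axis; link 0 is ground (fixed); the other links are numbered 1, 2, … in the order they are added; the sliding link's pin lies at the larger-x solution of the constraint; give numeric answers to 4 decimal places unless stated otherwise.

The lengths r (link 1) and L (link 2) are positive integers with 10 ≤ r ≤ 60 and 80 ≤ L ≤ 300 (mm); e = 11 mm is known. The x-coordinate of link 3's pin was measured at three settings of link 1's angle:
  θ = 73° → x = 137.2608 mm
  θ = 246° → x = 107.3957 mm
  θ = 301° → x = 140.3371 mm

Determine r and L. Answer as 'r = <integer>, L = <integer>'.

constraint per measurement: (x − r cos θ)² + (r sin θ − e)² = L²
subtracting the θ₁ and θ₂ equations cancels the r² and L² terms:
r = (x₁² − x₂²) / (2[(x₁cos θ₁ + e sin θ₁) − (x₂cos θ₂ + e sin θ₂)]) = 35.0000 → r = 35
L² = (x₁ − r cos θ₁)² + (r sin θ₁ − e)² = 16640.9904 → L = 129.0000 → L = 129
check at θ₃=301°: x = 140.3371 (printed 140.3371) ✓

r = 35, L = 129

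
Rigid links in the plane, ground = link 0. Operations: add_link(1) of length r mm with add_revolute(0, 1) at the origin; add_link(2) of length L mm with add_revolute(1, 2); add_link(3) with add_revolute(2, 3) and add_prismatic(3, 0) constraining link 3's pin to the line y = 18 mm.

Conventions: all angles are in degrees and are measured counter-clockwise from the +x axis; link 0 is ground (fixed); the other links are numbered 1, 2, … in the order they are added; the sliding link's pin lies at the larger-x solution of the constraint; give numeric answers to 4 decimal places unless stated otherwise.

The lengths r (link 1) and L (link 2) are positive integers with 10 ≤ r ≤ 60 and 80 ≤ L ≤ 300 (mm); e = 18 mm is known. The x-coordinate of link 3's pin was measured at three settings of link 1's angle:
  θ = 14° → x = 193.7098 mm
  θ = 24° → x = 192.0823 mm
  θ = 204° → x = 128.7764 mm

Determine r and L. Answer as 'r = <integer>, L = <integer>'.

constraint per measurement: (x − r cos θ)² + (r sin θ − e)² = L²
subtracting the θ₁ and θ₂ equations cancels the r² and L² terms:
r = (x₁² − x₂²) / (2[(x₁cos θ₁ + e sin θ₁) − (x₂cos θ₂ + e sin θ₂)]) = 33.0002 → r = 33
L² = (x₁ − r cos θ₁)² + (r sin θ₁ − e)² = 26244.0012 → L = 162.0000 → L = 162
check at θ₃=204°: x = 128.7764 (printed 128.7764) ✓

r = 33, L = 162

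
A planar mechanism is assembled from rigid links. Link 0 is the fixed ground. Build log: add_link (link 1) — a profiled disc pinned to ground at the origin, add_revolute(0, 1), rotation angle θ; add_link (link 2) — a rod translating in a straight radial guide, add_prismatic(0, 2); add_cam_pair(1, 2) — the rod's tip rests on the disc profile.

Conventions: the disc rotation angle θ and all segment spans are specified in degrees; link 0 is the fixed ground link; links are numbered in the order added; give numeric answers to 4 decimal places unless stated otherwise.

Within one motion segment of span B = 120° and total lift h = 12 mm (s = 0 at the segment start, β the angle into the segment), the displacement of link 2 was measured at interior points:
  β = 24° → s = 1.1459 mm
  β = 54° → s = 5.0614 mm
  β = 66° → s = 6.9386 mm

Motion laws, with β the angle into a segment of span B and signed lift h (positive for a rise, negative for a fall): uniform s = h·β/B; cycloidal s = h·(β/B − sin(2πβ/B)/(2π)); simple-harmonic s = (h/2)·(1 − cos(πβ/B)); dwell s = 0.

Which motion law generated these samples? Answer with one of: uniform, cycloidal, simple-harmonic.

candidates at β/B = r: uniform s = h·r (linear in β); cycloidal s = h·(r − sin(2πr)/(2π)); simple-harmonic s = (h/2)(1 − cos(πr))
β=24°: printed 1.1459 | uniform 2.4000, cycloidal 0.5836, simple-harmonic 1.1459
β=54°: printed 5.0614 | uniform 5.4000, cycloidal 4.8098, simple-harmonic 5.0614
β=66°: printed 6.9386 | uniform 6.6000, cycloidal 7.1902, simple-harmonic 6.9386
only one law matches every sample → simple-harmonic

simple-harmonic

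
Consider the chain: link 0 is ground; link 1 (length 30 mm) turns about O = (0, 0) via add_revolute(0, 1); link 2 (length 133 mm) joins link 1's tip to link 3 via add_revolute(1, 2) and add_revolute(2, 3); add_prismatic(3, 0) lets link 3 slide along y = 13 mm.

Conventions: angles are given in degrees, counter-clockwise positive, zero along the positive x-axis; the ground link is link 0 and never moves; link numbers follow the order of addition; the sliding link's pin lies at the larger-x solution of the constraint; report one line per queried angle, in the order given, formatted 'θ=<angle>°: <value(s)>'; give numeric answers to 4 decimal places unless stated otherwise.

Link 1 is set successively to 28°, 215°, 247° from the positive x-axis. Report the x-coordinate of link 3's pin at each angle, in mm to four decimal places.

geometry: r = 30 mm, L = 133 mm, e = 13 mm
θ=28°: crank pin P = (r cos θ, r sin θ) = (26.488428, 14.084147)
θ=28°: h = r sin θ − e = 14.084147 − 13 = 1.084147
θ=28°: x = r cos θ + √(L² − h²) = 26.488428 + 132.995581 = 159.484009
θ=215°: crank pin P = (r cos θ, r sin θ) = (-24.574561, -17.207293)
θ=215°: h = r sin θ − e = -17.207293 − 13 = -30.207293
θ=215°: x = r cos θ + √(L² − h²) = -24.574561 + 129.524204 = 104.949643
θ=247°: crank pin P = (r cos θ, r sin θ) = (-11.721934, -27.615146)
θ=247°: h = r sin θ − e = -27.615146 − 13 = -40.615146
θ=247°: x = r cos θ + √(L² − h²) = -11.721934 + 126.646792 = 114.924858

θ=28°: 159.4840
θ=215°: 104.9496
θ=247°: 114.9249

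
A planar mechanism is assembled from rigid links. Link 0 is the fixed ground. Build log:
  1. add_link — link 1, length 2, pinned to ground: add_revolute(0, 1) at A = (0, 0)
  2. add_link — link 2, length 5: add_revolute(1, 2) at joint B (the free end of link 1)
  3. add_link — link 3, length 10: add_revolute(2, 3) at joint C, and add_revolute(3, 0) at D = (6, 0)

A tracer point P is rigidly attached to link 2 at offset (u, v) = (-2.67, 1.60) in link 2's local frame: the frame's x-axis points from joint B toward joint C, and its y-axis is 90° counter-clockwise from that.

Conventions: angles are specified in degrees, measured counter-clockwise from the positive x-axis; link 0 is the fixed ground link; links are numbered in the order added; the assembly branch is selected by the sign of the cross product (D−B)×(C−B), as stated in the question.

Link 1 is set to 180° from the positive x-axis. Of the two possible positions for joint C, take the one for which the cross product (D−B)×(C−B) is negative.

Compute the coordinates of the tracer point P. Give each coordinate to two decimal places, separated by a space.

A=(0,0), D=(6.00,0)
B = A + 2.00·(cos180°, sin180°) = (-2.0000, 0.0000)
|BD| = 8.0000
circle(B,5.00) ∩ circle(D,10.00): a=-0.6875, h=4.9525
  candidates: C₊=(-2.6875,4.9525) cross=39.620; C₋=(-2.6875,-4.9525) cross=-39.620
  branch - wants cross < 0 → take C=(-2.6875,-4.9525) (cross=-39.620)
ex = (C−B)/|BC| = (-0.1375,-0.9905); ey = (0.9905,-0.1375)
P = B + -2.67·ex + 1.60·ey = (-0.0481,2.4246)

-0.05 2.42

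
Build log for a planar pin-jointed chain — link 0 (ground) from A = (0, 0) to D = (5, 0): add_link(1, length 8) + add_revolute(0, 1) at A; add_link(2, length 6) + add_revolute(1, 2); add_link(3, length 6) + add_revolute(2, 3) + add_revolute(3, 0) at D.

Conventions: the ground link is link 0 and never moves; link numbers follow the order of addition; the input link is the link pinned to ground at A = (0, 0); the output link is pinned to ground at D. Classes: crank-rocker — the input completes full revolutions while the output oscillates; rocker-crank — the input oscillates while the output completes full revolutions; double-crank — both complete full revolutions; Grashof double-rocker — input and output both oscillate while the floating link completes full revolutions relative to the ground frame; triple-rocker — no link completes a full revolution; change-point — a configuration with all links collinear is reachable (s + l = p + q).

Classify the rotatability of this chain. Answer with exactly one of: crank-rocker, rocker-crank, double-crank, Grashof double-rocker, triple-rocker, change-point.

lengths: ground=5, input=8, coupler=6, output=6
sorted: s=5 (shortest), l=8 (longest), p+q=12
s + l = 13 vs p + q = 12
s + l > p + q → non-Grashof → no link fully rotates → triple-rocker

triple-rocker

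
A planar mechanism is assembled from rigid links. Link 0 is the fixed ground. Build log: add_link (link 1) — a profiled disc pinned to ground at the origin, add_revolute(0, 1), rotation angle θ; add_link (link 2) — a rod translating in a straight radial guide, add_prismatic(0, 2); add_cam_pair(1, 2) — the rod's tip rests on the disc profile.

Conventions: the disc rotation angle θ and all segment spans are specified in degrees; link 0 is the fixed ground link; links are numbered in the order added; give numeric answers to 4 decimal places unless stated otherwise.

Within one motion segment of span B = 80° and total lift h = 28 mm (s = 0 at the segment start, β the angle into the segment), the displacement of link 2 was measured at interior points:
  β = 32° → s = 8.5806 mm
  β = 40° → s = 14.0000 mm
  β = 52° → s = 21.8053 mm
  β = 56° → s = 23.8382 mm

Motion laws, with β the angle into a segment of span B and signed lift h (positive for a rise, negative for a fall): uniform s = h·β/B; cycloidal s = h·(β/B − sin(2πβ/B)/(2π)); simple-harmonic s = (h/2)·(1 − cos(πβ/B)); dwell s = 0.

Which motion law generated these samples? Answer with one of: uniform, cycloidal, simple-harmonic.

candidates at β/B = r: uniform s = h·r (linear in β); cycloidal s = h·(r − sin(2πr)/(2π)); simple-harmonic s = (h/2)(1 − cos(πr))
β=32°: printed 8.5806 | uniform 11.2000, cycloidal 8.5806, simple-harmonic 9.6738
β=40°: printed 14.0000 | uniform 14.0000, cycloidal 14.0000, simple-harmonic 14.0000
β=52°: printed 21.8053 | uniform 18.2000, cycloidal 21.8053, simple-harmonic 20.3559
β=56°: printed 23.8382 | uniform 19.6000, cycloidal 23.8382, simple-harmonic 22.2290
only one law matches every sample → cycloidal

cycloidal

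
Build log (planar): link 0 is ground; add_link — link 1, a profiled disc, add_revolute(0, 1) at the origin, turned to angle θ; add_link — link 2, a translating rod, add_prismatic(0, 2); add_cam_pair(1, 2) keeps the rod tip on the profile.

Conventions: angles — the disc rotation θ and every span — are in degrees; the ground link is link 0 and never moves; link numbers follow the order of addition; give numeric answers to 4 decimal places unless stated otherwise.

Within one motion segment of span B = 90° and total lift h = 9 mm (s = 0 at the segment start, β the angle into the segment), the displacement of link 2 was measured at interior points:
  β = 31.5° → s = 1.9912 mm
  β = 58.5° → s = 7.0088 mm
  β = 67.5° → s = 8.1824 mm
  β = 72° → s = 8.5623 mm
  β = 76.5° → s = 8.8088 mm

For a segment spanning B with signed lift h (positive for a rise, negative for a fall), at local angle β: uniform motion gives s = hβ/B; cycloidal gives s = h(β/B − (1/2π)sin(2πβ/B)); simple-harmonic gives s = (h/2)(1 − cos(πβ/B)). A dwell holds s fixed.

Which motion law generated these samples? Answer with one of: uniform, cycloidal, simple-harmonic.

candidates at β/B = r: uniform s = h·r (linear in β); cycloidal s = h·(r − sin(2πr)/(2π)); simple-harmonic s = (h/2)(1 − cos(πr))
β=31.5°: printed 1.9912 | uniform 3.1500, cycloidal 1.9912, simple-harmonic 2.4570
β=58.5°: printed 7.0088 | uniform 5.8500, cycloidal 7.0088, simple-harmonic 6.5430
β=67.5°: printed 8.1824 | uniform 6.7500, cycloidal 8.1824, simple-harmonic 7.6820
β=72°: printed 8.5623 | uniform 7.2000, cycloidal 8.5623, simple-harmonic 8.1406
β=76.5°: printed 8.8088 | uniform 7.6500, cycloidal 8.8088, simple-harmonic 8.5095
only one law matches every sample → cycloidal

cycloidal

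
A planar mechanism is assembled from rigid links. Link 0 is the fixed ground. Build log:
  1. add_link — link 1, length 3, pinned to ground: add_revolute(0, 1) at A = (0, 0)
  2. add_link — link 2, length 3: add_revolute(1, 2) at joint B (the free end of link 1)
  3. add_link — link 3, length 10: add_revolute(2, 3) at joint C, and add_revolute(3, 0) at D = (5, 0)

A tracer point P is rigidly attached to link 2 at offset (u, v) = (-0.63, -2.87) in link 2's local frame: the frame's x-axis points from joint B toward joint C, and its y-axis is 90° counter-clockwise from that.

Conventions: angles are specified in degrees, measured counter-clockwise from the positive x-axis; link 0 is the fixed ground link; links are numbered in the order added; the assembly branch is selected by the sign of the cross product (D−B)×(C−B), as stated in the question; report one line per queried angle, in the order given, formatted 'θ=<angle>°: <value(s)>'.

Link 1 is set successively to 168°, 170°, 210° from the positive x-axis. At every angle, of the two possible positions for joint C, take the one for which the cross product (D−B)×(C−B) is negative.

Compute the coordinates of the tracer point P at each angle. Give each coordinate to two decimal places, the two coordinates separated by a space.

A=(0,0), D=(5.00,0)
θ=168°: B = A + 3.00·(cos168°, sin168°) = (-2.9344, 0.6237)
θ=168°: |BD| = 7.9589
θ=168°: circle(B,3.00) ∩ circle(D,10.00): a=-1.7374, h=2.4457
θ=168°:   candidates: C₊=(-4.4748,3.1981) cross=19.465; C₋=(-4.8582,-1.6783) cross=-19.465
θ=168°:   branch - wants cross < 0 → take C=(-4.8582,-1.6783) (cross=-19.465)
θ=168°: ex = (C−B)/|BC| = (-0.6412,-0.7673); ey = (0.7673,-0.6412)
θ=168°: P = B + -0.63·ex + -2.87·ey = (-4.7327,2.9475)
θ=170°: B = A + 3.00·(cos170°, sin170°) = (-2.9544, 0.5209)
θ=170°: |BD| = 7.9715
θ=170°: circle(B,3.00) ∩ circle(D,10.00): a=-1.7221, h=2.4565
θ=170°:   candidates: C₊=(-4.5123,3.0847) cross=19.582; C₋=(-4.8334,-1.8177) cross=-19.582
θ=170°:   branch - wants cross < 0 → take C=(-4.8334,-1.8177) (cross=-19.582)
θ=170°: ex = (C−B)/|BC| = (-0.6263,-0.7796); ey = (0.7796,-0.6263)
θ=170°: P = B + -0.63·ex + -2.87·ey = (-4.7972,2.8096)
θ=210°: B = A + 3.00·(cos210°, sin210°) = (-2.5981, -1.5000)
θ=210°: |BD| = 7.7447
θ=210°: circle(B,3.00) ∩ circle(D,10.00): a=-2.0026, h=2.2337
θ=210°:   candidates: C₊=(-4.9954,0.3036) cross=17.300; C₋=(-4.1301,-4.0793) cross=-17.300
θ=210°:   branch - wants cross < 0 → take C=(-4.1301,-4.0793) (cross=-17.300)
θ=210°: ex = (C−B)/|BC| = (-0.5107,-0.8598); ey = (0.8598,-0.5107)
θ=210°: P = B + -0.63·ex + -2.87·ey = (-4.7439,0.5073)

θ=168°: -4.73 2.95
θ=170°: -4.80 2.81
θ=210°: -4.74 0.51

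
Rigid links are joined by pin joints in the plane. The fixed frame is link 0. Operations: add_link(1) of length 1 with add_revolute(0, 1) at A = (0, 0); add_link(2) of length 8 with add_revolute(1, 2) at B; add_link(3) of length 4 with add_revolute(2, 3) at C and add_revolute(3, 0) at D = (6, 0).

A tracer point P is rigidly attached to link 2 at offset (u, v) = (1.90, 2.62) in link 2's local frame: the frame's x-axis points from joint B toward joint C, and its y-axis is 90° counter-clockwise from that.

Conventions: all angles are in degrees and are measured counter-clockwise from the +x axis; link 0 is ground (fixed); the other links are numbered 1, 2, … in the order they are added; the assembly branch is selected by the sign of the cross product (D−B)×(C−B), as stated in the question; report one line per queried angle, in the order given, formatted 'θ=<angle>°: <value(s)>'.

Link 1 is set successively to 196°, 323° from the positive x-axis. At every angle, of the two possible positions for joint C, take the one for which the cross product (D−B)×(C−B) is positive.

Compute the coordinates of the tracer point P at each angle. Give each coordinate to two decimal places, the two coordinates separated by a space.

A=(0,0), D=(6.00,0)
θ=196°: B = A + 1.00·(cos196°, sin196°) = (-0.9613, -0.2756)
θ=196°: |BD| = 6.9667
θ=196°: circle(B,8.00) ∩ circle(D,4.00): a=6.9283, h=3.9998
θ=196°:   candidates: C₊=(5.8034,3.9952) cross=27.866; C₋=(6.1199,-3.9982) cross=-27.866
θ=196°:   branch + wants cross > 0 → take C=(5.8034,3.9952) (cross=27.866)
θ=196°: ex = (C−B)/|BC| = (0.8456,0.5339); ey = (-0.5339,0.8456)
θ=196°: P = B + 1.90·ex + 2.62·ey = (-0.7533,2.9541)
θ=323°: B = A + 1.00·(cos323°, sin323°) = (0.7986, -0.6018)
θ=323°: |BD| = 5.2361
θ=323°: circle(B,8.00) ∩ circle(D,4.00): a=7.2016, h=3.4838
θ=323°:   candidates: C₊=(7.5521,3.6866) cross=18.241; C₋=(8.3529,-3.2348) cross=-18.241
θ=323°:   branch + wants cross > 0 → take C=(7.5521,3.6866) (cross=18.241)
θ=323°: ex = (C−B)/|BC| = (0.8442,0.5360); ey = (-0.5360,0.8442)
θ=323°: P = B + 1.90·ex + 2.62·ey = (0.9981,2.6284)

θ=196°: -0.75 2.95
θ=323°: 1.00 2.63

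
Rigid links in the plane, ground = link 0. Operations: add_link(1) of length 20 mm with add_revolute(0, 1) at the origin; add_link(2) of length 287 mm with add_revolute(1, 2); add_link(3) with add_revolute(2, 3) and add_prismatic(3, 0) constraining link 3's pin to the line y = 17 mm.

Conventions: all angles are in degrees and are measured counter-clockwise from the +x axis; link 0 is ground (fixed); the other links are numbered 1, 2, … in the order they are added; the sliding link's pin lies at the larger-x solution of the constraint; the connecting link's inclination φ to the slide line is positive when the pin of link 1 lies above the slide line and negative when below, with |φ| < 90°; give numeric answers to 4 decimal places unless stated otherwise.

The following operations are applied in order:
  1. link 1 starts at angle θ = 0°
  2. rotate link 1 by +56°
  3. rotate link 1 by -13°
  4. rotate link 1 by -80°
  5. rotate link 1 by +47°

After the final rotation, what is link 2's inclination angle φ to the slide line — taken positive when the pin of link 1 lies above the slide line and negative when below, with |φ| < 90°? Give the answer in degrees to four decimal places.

geometry: r = 20 mm, L = 287 mm, e = 17 mm; θ starts at 0°
rotate link 1 by +56°: θ ← 0° +56° = 56°
rotate link 1 by -13°: θ ← 56° -13° = 43°
rotate link 1 by -80°: θ ← 43° -80° = -37°
rotate link 1 by +47°: θ ← -37° +47° = 10°
h = r sin θ − e = 3.472964 − 17 = -13.527036
sin φ = h / L = -13.527036 / 287 = -0.04713253
φ = arcsin(-0.04713253) = -2.701496°

-2.7015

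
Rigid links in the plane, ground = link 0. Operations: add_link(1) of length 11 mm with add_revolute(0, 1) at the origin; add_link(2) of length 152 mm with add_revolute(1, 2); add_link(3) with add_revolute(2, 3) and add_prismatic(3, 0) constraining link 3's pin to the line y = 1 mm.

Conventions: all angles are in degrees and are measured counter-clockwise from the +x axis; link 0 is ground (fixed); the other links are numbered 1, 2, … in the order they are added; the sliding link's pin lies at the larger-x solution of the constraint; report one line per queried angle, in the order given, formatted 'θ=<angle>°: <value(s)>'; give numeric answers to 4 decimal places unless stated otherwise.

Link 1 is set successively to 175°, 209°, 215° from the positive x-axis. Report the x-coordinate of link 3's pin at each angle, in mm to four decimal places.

geometry: r = 11 mm, L = 152 mm, e = 1 mm
θ=175°: crank pin P = (r cos θ, r sin θ) = (-10.958142, 0.958713)
θ=175°: h = r sin θ − e = 0.958713 − 1 = -0.041287
θ=175°: x = r cos θ + √(L² − h²) = -10.958142 + 151.999994 = 141.041853
θ=209°: crank pin P = (r cos θ, r sin θ) = (-9.620817, -5.332906)
θ=209°: h = r sin θ − e = -5.332906 − 1 = -6.332906
θ=209°: x = r cos θ + √(L² − h²) = -9.620817 + 151.868016 = 142.247199
θ=215°: crank pin P = (r cos θ, r sin θ) = (-9.010672, -6.309341)
θ=215°: h = r sin θ − e = -6.309341 − 1 = -7.309341
θ=215°: x = r cos θ + √(L² − h²) = -9.010672 + 151.824153 = 142.813481

θ=175°: 141.0419
θ=209°: 142.2472
θ=215°: 142.8135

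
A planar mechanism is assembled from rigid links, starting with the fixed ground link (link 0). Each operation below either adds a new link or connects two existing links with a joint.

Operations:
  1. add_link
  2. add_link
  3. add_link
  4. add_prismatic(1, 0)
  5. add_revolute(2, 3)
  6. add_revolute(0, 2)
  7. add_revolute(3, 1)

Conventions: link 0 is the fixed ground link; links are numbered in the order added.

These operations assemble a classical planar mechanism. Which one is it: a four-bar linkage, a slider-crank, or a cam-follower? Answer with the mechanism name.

links: 4 (incl. ground); joints: 3 revolute, 1 prismatic, 0 higher (cam) pair, forming one closed loop
4 links, 3 revolutes + 1 prismatic in one loop → slider-crank

slider-crank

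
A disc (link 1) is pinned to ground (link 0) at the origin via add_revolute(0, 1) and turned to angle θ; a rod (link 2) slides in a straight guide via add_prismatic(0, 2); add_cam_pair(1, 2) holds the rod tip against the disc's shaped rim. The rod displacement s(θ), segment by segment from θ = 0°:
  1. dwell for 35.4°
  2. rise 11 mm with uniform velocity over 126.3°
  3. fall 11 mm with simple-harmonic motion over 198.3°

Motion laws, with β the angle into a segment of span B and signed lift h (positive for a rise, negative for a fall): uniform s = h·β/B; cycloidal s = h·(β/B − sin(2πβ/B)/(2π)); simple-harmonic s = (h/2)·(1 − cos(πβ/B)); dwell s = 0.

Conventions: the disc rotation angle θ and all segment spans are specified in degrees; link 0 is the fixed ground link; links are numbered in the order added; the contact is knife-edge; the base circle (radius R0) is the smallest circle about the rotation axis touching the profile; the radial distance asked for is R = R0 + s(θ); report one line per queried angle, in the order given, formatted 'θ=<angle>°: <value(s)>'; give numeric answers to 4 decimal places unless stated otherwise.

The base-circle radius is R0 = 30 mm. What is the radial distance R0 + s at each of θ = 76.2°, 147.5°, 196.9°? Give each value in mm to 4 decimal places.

segment 1 (0° to 35.4°, dwell): s unchanged at 0.0000
θ = 76.2° falls in segment 2 (35.4° to 161.7°, uniform, h = 11): β = 76.2 − 35.4 = 40.8°, B = 126.3°; Δs = 11·40.8/126.3 = 3.5534; s = 0.0000 + 3.5534 = 3.5534
θ = 147.5° falls in segment 2 (35.4° to 161.7°, uniform, h = 11): β = 147.5 − 35.4 = 112.1°, B = 126.3°; Δs = 11·112.1/126.3 = 9.7633; s = 0.0000 + 9.7633 = 9.7633
segment 2 (35.4° to 161.7°, uniform, h = 11) is passed completely: s = 0.0000 + (11) = 11.0000
θ = 196.9° falls in segment 3 (161.7° to 360°, simple-harmonic, h = -11): β = 196.9 − 161.7 = 35.2°, B = 198.3°; Δs = -11/2·(1 − cos(π·0.1775)) = -0.8333; s = 11.0000 − 0.8333 = 10.1667
θ=76.2°: R = R0 + s = 30 + 3.5534 = 33.5534
θ=147.5°: R = R0 + s = 30 + 9.7633 = 39.7633
θ=196.9°: R = R0 + s = 30 + 10.1667 = 40.1667

θ=76.2°: 33.5534
θ=147.5°: 39.7633
θ=196.9°: 40.1667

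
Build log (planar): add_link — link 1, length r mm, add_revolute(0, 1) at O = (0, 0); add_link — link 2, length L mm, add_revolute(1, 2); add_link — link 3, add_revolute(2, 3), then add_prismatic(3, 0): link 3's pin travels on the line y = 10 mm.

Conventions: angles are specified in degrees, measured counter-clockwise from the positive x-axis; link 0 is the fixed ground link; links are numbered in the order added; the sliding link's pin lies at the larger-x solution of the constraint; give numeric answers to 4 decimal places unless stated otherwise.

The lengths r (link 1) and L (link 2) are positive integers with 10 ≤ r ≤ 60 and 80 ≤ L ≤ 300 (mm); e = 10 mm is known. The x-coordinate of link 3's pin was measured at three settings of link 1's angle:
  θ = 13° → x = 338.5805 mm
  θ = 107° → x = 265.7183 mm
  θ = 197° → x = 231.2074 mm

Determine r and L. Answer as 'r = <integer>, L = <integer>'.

constraint per measurement: (x − r cos θ)² + (r sin θ − e)² = L²
subtracting the θ₁ and θ₂ equations cancels the r² and L² terms:
r = (x₁² − x₂²) / (2[(x₁cos θ₁ + e sin θ₁) − (x₂cos θ₂ + e sin θ₂)]) = 55.0000 → r = 55
L² = (x₁ − r cos θ₁)² + (r sin θ₁ − e)² = 81225.0114 → L = 285.0000 → L = 285
check at θ₃=197°: x = 231.2074 (printed 231.2074) ✓

r = 55, L = 285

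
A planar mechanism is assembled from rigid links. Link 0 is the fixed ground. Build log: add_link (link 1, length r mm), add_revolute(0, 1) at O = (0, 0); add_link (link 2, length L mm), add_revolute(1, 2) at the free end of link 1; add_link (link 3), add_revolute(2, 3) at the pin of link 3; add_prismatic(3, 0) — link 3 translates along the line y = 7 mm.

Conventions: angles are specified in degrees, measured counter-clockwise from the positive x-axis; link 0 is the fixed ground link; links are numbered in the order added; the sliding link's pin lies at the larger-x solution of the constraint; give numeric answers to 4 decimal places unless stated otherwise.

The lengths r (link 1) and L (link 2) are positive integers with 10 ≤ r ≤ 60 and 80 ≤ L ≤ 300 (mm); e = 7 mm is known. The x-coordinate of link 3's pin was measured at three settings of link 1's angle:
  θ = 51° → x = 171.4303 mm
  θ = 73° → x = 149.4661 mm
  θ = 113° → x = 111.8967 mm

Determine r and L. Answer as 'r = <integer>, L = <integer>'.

constraint per measurement: (x − r cos θ)² + (r sin θ − e)² = L²
subtracting the θ₁ and θ₂ equations cancels the r² and L² terms:
r = (x₁² − x₂²) / (2[(x₁cos θ₁ + e sin θ₁) − (x₂cos θ₂ + e sin θ₂)]) = 55.9999 → r = 56
L² = (x₁ − r cos θ₁)² + (r sin θ₁ − e)² = 19880.9920 → L = 141.0000 → L = 141
check at θ₃=113°: x = 111.8967 (printed 111.8967) ✓

r = 56, L = 141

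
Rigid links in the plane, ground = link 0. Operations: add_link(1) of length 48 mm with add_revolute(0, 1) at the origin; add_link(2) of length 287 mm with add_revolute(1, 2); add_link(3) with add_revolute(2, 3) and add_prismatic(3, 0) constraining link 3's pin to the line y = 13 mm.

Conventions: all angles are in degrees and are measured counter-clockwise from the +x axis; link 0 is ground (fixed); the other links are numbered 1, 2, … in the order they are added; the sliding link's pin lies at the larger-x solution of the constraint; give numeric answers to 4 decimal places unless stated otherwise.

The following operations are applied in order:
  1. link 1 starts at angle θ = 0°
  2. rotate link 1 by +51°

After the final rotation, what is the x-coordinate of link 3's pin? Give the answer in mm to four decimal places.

geometry: r = 48 mm, L = 287 mm, e = 13 mm; θ starts at 0°
rotate link 1 by +51°: θ ← 0° +51° = 51°
crank pin P = (r cos θ, r sin θ) = (30.207379, 37.303006)
h = r sin θ − e = 37.303006 − 13 = 24.303006
x = r cos θ + √(L² − h²) = 30.207379 + 285.969166 = 316.176545

316.1765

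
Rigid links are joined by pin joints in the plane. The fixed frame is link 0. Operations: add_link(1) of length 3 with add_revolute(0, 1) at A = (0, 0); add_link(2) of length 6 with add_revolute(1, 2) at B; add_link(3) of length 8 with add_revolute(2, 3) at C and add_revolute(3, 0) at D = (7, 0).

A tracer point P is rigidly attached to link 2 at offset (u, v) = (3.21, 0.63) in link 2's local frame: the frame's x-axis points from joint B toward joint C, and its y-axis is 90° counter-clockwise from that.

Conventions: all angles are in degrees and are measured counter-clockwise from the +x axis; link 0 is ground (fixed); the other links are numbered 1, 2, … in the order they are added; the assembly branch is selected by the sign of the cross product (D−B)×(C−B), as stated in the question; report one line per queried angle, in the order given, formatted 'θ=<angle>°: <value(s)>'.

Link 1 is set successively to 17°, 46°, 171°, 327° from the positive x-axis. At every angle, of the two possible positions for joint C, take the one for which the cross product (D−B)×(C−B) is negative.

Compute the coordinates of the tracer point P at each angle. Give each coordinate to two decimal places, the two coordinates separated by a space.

A=(0,0), D=(7.00,0)
θ=17°: B = A + 3.00·(cos17°, sin17°) = (2.8689, 0.8771)
θ=17°: |BD| = 4.2232
θ=17°: circle(B,6.00) ∩ circle(D,8.00): a=-1.2035, h=5.8781
θ=17°:   candidates: C₊=(2.9125,6.8770) cross=24.824; C₋=(0.4709,-4.6228) cross=-24.824
θ=17°:   branch - wants cross < 0 → take C=(0.4709,-4.6228) (cross=-24.824)
θ=17°: ex = (C−B)/|BC| = (-0.3997,-0.9167); ey = (0.9167,-0.3997)
θ=17°: P = B + 3.21·ex + 0.63·ey = (2.1635,-2.3172)
θ=46°: B = A + 3.00·(cos46°, sin46°) = (2.0840, 2.1580)
θ=46°: |BD| = 5.3688
θ=46°: circle(B,6.00) ∩ circle(D,8.00): a=0.0768, h=5.9995
θ=46°:   candidates: C₊=(4.5658,7.6207) cross=32.210; C₋=(-0.2573,-3.3664) cross=-32.210
θ=46°:   branch - wants cross < 0 → take C=(-0.2573,-3.3664) (cross=-32.210)
θ=46°: ex = (C−B)/|BC| = (-0.3902,-0.9207); ey = (0.9207,-0.3902)
θ=46°: P = B + 3.21·ex + 0.63·ey = (1.4115,-1.0433)
θ=171°: B = A + 3.00·(cos171°, sin171°) = (-2.9631, 0.4693)
θ=171°: |BD| = 9.9741
θ=171°: circle(B,6.00) ∩ circle(D,8.00): a=3.5834, h=4.8124
θ=171°:   candidates: C₊=(0.8428,5.1078) cross=47.999; C₋=(0.3900,-4.5064) cross=-47.999
θ=171°:   branch - wants cross < 0 → take C=(0.3900,-4.5064) (cross=-47.999)
θ=171°: ex = (C−B)/|BC| = (0.5588,-0.8293); ey = (0.8293,0.5588)
θ=171°: P = B + 3.21·ex + 0.63·ey = (-0.6468,-1.8406)
θ=327°: B = A + 3.00·(cos327°, sin327°) = (2.5160, -1.6339)
θ=327°: |BD| = 4.7724
θ=327°: circle(B,6.00) ∩ circle(D,8.00): a=-0.5473, h=5.9750
θ=327°:   candidates: C₊=(-0.0439,3.7926) cross=28.515; C₋=(4.0474,-7.4352) cross=-28.515
θ=327°:   branch - wants cross < 0 → take C=(4.0474,-7.4352) (cross=-28.515)
θ=327°: ex = (C−B)/|BC| = (0.2552,-0.9669); ey = (0.9669,0.2552)
θ=327°: P = B + 3.21·ex + 0.63·ey = (3.9444,-4.5768)

θ=17°: 2.16 -2.32
θ=46°: 1.41 -1.04
θ=171°: -0.65 -1.84
θ=327°: 3.94 -4.58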